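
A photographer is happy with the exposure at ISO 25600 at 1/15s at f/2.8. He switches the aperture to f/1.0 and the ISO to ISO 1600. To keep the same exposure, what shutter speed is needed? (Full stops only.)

Aperture: f/2.8 → f/2 → f/1.4 → f/1.0 — 3 stops larger aperture (brighter).
ISO: 25600 → 12800 → 6400 → 3200 → 1600 — 4 stops dropped (darker).
Net change so far: 1 stop darker. Offset with the shutter speed: 1/15 → 1/8.

1/8s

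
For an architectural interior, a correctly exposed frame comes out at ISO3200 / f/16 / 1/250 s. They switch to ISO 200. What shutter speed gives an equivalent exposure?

ISO: 3200 → 1600 → 800 → 400 → 200 — 4 stops lower (darker).
Need 4 stops brighter from the shutter speed: 1/250 → 1/125 → 1/60 → 1/30 → 1/15.

1/15s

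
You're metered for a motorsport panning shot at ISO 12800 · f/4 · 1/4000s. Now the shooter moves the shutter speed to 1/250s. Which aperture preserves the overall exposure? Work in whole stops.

Shutter speed: 1/4000 → 1/2000 → 1/1000 → 1/500 → 1/250 — 4 stops slower (brighter).
Need 4 stops darker from the aperture: f/4 → f/5.6 → f/8 → f/11 → f/16.

f/16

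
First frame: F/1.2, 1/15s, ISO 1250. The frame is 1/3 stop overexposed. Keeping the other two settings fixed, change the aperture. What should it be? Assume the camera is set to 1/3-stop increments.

Overexposed by 1/3 stop → need 1/3 stop darker.
Aperture: f/1.2 → f/1.4.

f/1.4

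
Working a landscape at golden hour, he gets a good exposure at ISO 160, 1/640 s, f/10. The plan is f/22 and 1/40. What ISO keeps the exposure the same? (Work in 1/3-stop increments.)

ISO 50

Aperture: f/10 → f/11 → f/13 → f/14 → f/16 → f/18 → f/20 → f/22 — 2 1/3 stops stopped down (darker).
Shutter speed: 1/640 → 1/500 → 1/400 → 1/320 → 1/250 → 1/200 → 1/160 → 1/125 → 1/100 → 1/80 → 1/60 → 1/50 → 1/40 — 4 stops longer (brighter).
Net change so far: 1 2/3 stops brighter. Offset with the ISO: 160 → 125 → 100 → 80 → 64 → 50.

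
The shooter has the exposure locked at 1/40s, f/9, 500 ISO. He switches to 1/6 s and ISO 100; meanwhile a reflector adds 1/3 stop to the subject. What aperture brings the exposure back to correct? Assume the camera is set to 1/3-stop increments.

f/11

Scene light: 1/3 stop brighter.
Shutter speed: 1/40 → 1/30 → 1/25 → 1/20 → 1/15 → 1/13 → 1/10 → 1/8 → 1/6 — 2 2/3 stops slower (brighter).
ISO: 500 → 400 → 320 → 250 → 200 → 160 → 125 → 100 — 2 1/3 stops dropped (darker).
Net so far: 2/3 stop brighter. Aperture: f/9 → f/10 → f/11.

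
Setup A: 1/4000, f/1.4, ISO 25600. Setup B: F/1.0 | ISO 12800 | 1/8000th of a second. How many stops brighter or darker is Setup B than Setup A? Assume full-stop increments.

1 stop darker

Aperture: f/1.4 → f/1.0 — 1 stop wider (brighter).
Shutter speed: 1/4000 → 1/8000 — 1 stop faster (darker).
ISO: 25600 → 12800 — 1 stop dropped (darker).
Net: +1 −1 −1 = −1 stop.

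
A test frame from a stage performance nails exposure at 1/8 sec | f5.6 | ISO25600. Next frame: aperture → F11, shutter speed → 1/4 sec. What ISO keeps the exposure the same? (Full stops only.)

ISO 51200

Aperture: f/5.6 → f/8 → f/11 — 2 stops smaller aperture (darker).
Shutter speed: 1/8 → 1/4 — 1 stop longer (brighter).
Net change so far: 1 stop darker. Offset with the ISO: 25600 → 51200.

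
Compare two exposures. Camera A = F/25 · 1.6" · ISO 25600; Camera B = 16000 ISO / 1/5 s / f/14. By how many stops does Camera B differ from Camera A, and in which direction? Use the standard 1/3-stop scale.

2 stops darker

Aperture: f/25 → f/22 → f/20 → f/18 → f/16 → f/14 — 1 2/3 stops larger aperture (brighter).
Shutter speed: 1.6 → 1.3 → 1 → 0.8 → 0.6 → 0.5 → 0.4 → 0.3 → 1/4 → 1/5 — 3 stops faster (darker).
ISO: 25600 → 20000 → 16000 — 2/3 stop dropped (darker).
Net: +1 2/3 −3 −2/3 = −2 stops.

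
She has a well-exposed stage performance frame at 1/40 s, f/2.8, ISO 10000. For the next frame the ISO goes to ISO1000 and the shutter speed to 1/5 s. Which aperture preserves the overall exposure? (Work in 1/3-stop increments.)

f/2.5

ISO: 10000 → 8000 → 6400 → 5000 → 4000 → 3200 → 2500 → 2000 → 1600 → 1250 → 1000 — 3 1/3 stops lower (darker).
Shutter speed: 1/40 → 1/30 → 1/25 → 1/20 → 1/15 → 1/13 → 1/10 → 1/8 → 1/6 → 1/5 — 3 stops slower (brighter).
Net change so far: 1/3 stop darker. Offset with the aperture: f/2.8 → f/2.5.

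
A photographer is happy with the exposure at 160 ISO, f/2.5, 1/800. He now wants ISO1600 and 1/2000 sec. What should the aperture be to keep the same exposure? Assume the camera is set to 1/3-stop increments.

ISO: 160 → 200 → 250 → 320 → 400 → 500 → 640 → 800 → 1000 → 1250 → 1600 — 3 1/3 stops higher (brighter).
Shutter speed: 1/800 → 1/1000 → 1/1250 → 1/1600 → 1/2000 — 1 1/3 stops shorter (darker).
Net change so far: 2 stops brighter. Offset with the aperture: f/2.5 → f/2.8 → f/3.2 → f/3.5 → f/4 → f/4.5 → f/5.

f/5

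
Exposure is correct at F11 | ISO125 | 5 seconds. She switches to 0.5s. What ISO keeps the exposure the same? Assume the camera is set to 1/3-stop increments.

Shutter speed: 5 → 4 → 3.2 → 2.5 → 2 → 1.6 → 1.3 → 1 → 0.8 → 0.6 → 0.5 — 3 1/3 stops faster (darker).
Need 3 1/3 stops brighter from the ISO: 125 → 160 → 200 → 250 → 320 → 400 → 500 → 640 → 800 → 1000 → 1250.

ISO 1250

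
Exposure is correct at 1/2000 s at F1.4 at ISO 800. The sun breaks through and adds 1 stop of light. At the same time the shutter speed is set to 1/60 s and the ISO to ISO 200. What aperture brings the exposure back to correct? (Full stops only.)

Scene light: 1 stop brighter.
Shutter speed: 1/2000 → 1/1000 → 1/500 → 1/250 → 1/125 → 1/60 — 5 stops longer (brighter).
ISO: 800 → 400 → 200 — 2 stops dropped (darker).
Net so far: 4 stops brighter. Aperture: f/1.4 → f/2 → f/2.8 → f/4 → f/5.6.

f/5.6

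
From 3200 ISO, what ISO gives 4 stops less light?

ISO 200

ISO: 3200 → 1600 → 800 → 400 → 200 — 4 stops lower (darker).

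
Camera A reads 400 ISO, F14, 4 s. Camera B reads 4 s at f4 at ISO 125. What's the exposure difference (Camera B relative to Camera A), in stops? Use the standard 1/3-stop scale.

2 stops brighter

Aperture: f/14 → f/13 → f/11 → f/10 → f/9 → f/8 → f/7.1 → f/6.3 → f/5.6 → f/5 → f/4.5 → f/4 — 3 2/3 stops wider (brighter).
Shutter speed: unchanged.
ISO: 400 → 320 → 250 → 200 → 160 → 125 — 1 2/3 stops dropped (darker).
Net: +3 2/3 −1 2/3 = +2 stops.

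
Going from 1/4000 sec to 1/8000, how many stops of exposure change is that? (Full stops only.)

1/4000 → 1/8000 — count the steps: 1 stop.

1 stop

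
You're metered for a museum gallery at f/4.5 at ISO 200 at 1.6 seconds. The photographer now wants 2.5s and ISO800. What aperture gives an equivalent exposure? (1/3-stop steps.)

Shutter speed: 1.6 → 2 → 2.5 — 2/3 stop slower (brighter).
ISO: 200 → 250 → 320 → 400 → 500 → 640 → 800 — 2 stops raised (brighter).
Net change so far: 2 2/3 stops brighter. Offset with the aperture: f/4.5 → f/5 → f/5.6 → f/6.3 → f/7.1 → f/8 → f/9 → f/10 → f/11.

f/11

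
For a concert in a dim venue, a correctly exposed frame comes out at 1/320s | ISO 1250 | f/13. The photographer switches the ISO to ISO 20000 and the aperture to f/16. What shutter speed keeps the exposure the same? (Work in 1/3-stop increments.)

1/3200s

ISO: 1250 → 1600 → 2000 → 2500 → 3200 → 4000 → 5000 → 6400 → 8000 → 10000 → 12800 → 16000 → 20000 — 4 stops raised (brighter).
Aperture: f/13 → f/14 → f/16 — 2/3 stop narrower (darker).
Net change so far: 3 1/3 stops brighter. Offset with the shutter speed: 1/320 → 1/400 → 1/500 → 1/640 → 1/800 → 1/1000 → 1/1250 → 1/1600 → 1/2000 → 1/2500 → 1/3200.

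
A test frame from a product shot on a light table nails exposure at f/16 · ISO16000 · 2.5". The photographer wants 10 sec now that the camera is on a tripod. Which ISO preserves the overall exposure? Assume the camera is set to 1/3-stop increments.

Shutter speed: 2.5 → 3.2 → 4 → 5 → 6 → 8 → 10 — 2 stops longer (brighter).
Need 2 stops darker from the ISO: 16000 → 12800 → 10000 → 8000 → 6400 → 5000 → 4000.

ISO 4000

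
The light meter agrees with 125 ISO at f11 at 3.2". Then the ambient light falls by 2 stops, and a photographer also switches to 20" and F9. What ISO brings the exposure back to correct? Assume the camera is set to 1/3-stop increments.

Scene light: 2 stops darker.
Shutter speed: 3.2 → 4 → 5 → 6 → 8 → 10 → 13 → 15 → 20 — 2 2/3 stops longer (brighter).
Aperture: f/11 → f/10 → f/9 — 2/3 stop larger aperture (brighter).
Net so far: 1 1/3 stops brighter. ISO: 125 → 100 → 80 → 64 → 50.

ISO 50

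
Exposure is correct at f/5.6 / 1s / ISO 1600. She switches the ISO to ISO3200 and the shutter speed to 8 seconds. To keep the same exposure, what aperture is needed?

ISO: 1600 → 3200 — 1 stop raised (brighter).
Shutter speed: 1 → 2 → 4 → 8 — 3 stops slower (brighter).
Net change so far: 4 stops brighter. Offset with the aperture: f/5.6 → f/8 → f/11 → f/16 → f/22.

f/22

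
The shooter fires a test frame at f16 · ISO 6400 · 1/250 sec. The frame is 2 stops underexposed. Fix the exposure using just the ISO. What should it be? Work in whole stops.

ISO 25600

Underexposed by 2 stops → need 2 stops brighter.
ISO: 6400 → 12800 → 25600.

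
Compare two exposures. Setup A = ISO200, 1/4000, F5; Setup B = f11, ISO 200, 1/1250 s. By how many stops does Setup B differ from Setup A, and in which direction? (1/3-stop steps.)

2/3 stop darker

Aperture: f/5 → f/5.6 → f/6.3 → f/7.1 → f/8 → f/9 → f/10 → f/11 — 2 1/3 stops smaller aperture (darker).
Shutter speed: 1/4000 → 1/3200 → 1/2500 → 1/2000 → 1/1600 → 1/1250 — 1 2/3 stops longer (brighter).
ISO: unchanged.
Net: −2 1/3 +1 2/3 = −2/3 stops.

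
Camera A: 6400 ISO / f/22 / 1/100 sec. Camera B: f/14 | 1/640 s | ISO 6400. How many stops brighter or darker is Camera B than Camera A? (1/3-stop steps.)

1 1/3 stops darker

Aperture: f/22 → f/20 → f/18 → f/16 → f/14 — 1 1/3 stops wider (brighter).
Shutter speed: 1/100 → 1/125 → 1/160 → 1/200 → 1/250 → 1/320 → 1/400 → 1/500 → 1/640 — 2 2/3 stops faster (darker).
ISO: unchanged.
Net: +1 1/3 −2 2/3 = −1 1/3 stops.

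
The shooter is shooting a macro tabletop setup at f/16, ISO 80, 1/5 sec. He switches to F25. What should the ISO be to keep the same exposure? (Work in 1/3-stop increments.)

ISO 200

Aperture: f/16 → f/18 → f/20 → f/22 → f/25 — 1 1/3 stops narrower (darker).
Need 1 1/3 stops brighter from the ISO: 80 → 100 → 125 → 160 → 200.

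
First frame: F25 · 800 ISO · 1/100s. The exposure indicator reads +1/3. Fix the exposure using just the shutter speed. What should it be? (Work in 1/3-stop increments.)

Overexposed by 1/3 stop → need 1/3 stop darker.
Shutter speed: 1/100 → 1/125.

1/125s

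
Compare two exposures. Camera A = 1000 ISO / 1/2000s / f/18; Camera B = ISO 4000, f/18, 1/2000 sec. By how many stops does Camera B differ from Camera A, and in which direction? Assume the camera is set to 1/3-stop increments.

Aperture: unchanged.
Shutter speed: unchanged.
ISO: 1000 → 1250 → 1600 → 2000 → 2500 → 3200 → 4000 — 2 stops higher (brighter).
Net: +2 = +2 stops.

2 stops brighter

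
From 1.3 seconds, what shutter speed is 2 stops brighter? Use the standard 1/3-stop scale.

Shutter speed: 1.3 → 1.6 → 2 → 2.5 → 3.2 → 4 → 5 — 2 stops longer (brighter).

5 s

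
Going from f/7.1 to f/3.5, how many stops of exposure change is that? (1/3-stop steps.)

f/7.1 → f/6.3 → f/5.6 → f/5 → f/4.5 → f/4 → f/3.5 — count the steps: 6 third-stops = 2 stops.

2 stops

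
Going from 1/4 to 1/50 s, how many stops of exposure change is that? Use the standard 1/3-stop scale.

1/4 → 1/5 → 1/6 → 1/8 → 1/10 → 1/13 → 1/15 → 1/20 → 1/25 → 1/30 → 1/40 → 1/50 — count the steps: 11 third-stops = 3 2/3 stops.

3 2/3 stops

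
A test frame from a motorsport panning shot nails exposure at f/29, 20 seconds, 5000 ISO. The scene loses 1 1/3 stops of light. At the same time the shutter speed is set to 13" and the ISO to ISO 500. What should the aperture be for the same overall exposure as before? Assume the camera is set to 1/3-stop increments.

f/4.5

Scene light: 1 1/3 stops darker.
Shutter speed: 20 → 15 → 13 — 2/3 stop shorter (darker).
ISO: 5000 → 4000 → 3200 → 2500 → 2000 → 1600 → 1250 → 1000 → 800 → 640 → 500 — 3 1/3 stops dropped (darker).
Net so far: 5 1/3 stops darker. Aperture: f/29 → f/25 → f/22 → f/20 → f/18 → f/16 → f/14 → f/13 → f/11 → f/10 → f/9 → f/8 → f/7.1 → f/6.3 → f/5.6 → f/5 → f/4.5.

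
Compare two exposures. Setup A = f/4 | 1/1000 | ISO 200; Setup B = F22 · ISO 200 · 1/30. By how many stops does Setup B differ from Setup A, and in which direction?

same exposure (0 stops)

Aperture: f/4 → f/5.6 → f/8 → f/11 → f/16 → f/22 — 5 stops stopped down (darker).
Shutter speed: 1/1000 → 1/500 → 1/250 → 1/125 → 1/60 → 1/30 — 5 stops longer (brighter).
ISO: unchanged.
Net: −5 +5 = 0 stops.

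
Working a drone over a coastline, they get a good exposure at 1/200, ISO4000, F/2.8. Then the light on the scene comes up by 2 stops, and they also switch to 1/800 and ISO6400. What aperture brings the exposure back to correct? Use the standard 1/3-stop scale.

f/3.5

Scene light: 2 stops brighter.
Shutter speed: 1/200 → 1/250 → 1/320 → 1/400 → 1/500 → 1/640 → 1/800 — 2 stops faster (darker).
ISO: 4000 → 5000 → 6400 — 2/3 stop raised (brighter).
Net so far: 2/3 stop brighter. Aperture: f/2.8 → f/3.2 → f/3.5.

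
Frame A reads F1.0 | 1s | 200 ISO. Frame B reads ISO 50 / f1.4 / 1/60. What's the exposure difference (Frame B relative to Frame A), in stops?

9 stops darker

Aperture: f/1.0 → f/1.4 — 1 stop narrower (darker).
Shutter speed: 1 → 1/2 → 1/4 → 1/8 → 1/15 → 1/30 → 1/60 — 6 stops shorter (darker).
ISO: 200 → 100 → 50 — 2 stops dropped (darker).
Net: −1 −6 −2 = −9 stops.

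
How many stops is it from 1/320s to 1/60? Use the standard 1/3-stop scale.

2 1/3 stops

1/320 → 1/250 → 1/200 → 1/160 → 1/125 → 1/100 → 1/80 → 1/60 — count the steps: 7 third-stops = 2 1/3 stops.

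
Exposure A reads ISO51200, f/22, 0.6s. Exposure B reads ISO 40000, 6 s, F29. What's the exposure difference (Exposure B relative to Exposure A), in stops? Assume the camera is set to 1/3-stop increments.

Aperture: f/22 → f/25 → f/29 — 2/3 stop stopped down (darker).
Shutter speed: 0.6 → 0.8 → 1 → 1.3 → 1.6 → 2 → 2.5 → 3.2 → 4 → 5 → 6 — 3 1/3 stops longer (brighter).
ISO: 51200 → 40000 — 1/3 stop dropped (darker).
Net: −2/3 +3 1/3 −1/3 = +2 1/3 stops.

2 1/3 stops brighter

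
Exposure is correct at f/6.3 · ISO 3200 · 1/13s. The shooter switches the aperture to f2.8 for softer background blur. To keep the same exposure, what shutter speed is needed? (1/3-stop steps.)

1/60s

Aperture: f/6.3 → f/5.6 → f/5 → f/4.5 → f/4 → f/3.5 → f/3.2 → f/2.8 — 2 1/3 stops larger aperture (brighter).
Need 2 1/3 stops darker from the shutter speed: 1/13 → 1/15 → 1/20 → 1/25 → 1/30 → 1/40 → 1/50 → 1/60.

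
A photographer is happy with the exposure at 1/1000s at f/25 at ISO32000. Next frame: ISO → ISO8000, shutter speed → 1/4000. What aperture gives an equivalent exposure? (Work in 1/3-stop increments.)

ISO: 32000 → 25600 → 20000 → 16000 → 12800 → 10000 → 8000 — 2 stops dropped (darker).
Shutter speed: 1/1000 → 1/1250 → 1/1600 → 1/2000 → 1/2500 → 1/3200 → 1/4000 — 2 stops shorter (darker).
Net change so far: 4 stops darker. Offset with the aperture: f/25 → f/22 → f/20 → f/18 → f/16 → f/14 → f/13 → f/11 → f/10 → f/9 → f/8 → f/7.1 → f/6.3.

f/6.3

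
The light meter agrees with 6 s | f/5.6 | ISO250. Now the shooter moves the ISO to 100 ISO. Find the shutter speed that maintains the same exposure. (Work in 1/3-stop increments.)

ISO: 250 → 200 → 160 → 125 → 100 — 1 1/3 stops lower (darker).
Need 1 1/3 stops brighter from the shutter speed: 6 → 8 → 10 → 13 → 15.

15 s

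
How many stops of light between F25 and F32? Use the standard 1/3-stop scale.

f/25 → f/29 → f/32 — count the steps: 2 third-stops = 2/3 stop.

2/3 stop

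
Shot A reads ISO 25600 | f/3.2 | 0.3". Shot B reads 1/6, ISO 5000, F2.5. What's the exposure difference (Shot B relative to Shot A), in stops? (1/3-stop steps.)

Aperture: f/3.2 → f/2.8 → f/2.5 — 2/3 stop larger aperture (brighter).
Shutter speed: 0.3 → 1/4 → 1/5 → 1/6 — 1 stop faster (darker).
ISO: 25600 → 20000 → 16000 → 12800 → 10000 → 8000 → 6400 → 5000 — 2 1/3 stops lower (darker).
Net: +2/3 −1 −2 1/3 = −2 2/3 stops.

2 2/3 stops darker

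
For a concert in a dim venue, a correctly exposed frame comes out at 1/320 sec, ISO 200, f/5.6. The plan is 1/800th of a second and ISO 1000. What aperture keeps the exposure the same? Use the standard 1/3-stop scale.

Shutter speed: 1/320 → 1/400 → 1/500 → 1/640 → 1/800 — 1 1/3 stops faster (darker).
ISO: 200 → 250 → 320 → 400 → 500 → 640 → 800 → 1000 — 2 1/3 stops higher (brighter).
Net change so far: 1 stop brighter. Offset with the aperture: f/5.6 → f/6.3 → f/7.1 → f/8.

f/8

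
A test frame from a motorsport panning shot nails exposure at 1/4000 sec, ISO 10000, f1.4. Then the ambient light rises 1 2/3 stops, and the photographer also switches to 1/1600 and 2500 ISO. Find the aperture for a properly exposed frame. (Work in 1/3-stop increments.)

Scene light: 1 2/3 stops brighter.
Shutter speed: 1/4000 → 1/3200 → 1/2500 → 1/2000 → 1/1600 — 1 1/3 stops longer (brighter).
ISO: 10000 → 8000 → 6400 → 5000 → 4000 → 3200 → 2500 — 2 stops dropped (darker).
Net so far: 1 stop brighter. Aperture: f/1.4 → f/1.6 → f/1.8 → f/2.

f/2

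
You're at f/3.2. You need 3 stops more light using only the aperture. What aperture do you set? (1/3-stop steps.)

Aperture: f/3.2 → f/2.8 → f/2.5 → f/2.2 → f/2 → f/1.8 → f/1.6 → f/1.4 → f/1.2 → f/1.1 — 3 stops larger aperture (brighter).

f/1.1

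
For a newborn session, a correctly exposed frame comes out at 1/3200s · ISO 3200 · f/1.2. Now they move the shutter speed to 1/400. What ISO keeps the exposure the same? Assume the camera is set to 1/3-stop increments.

ISO 400

Shutter speed: 1/3200 → 1/2500 → 1/2000 → 1/1600 → 1/1250 → 1/1000 → 1/800 → 1/640 → 1/500 → 1/400 — 3 stops slower (brighter).
Need 3 stops darker from the ISO: 3200 → 2500 → 2000 → 1600 → 1250 → 1000 → 800 → 640 → 500 → 400.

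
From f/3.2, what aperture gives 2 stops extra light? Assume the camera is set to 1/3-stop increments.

Aperture: f/3.2 → f/2.8 → f/2.5 → f/2.2 → f/2 → f/1.8 → f/1.6 — 2 stops opened up (brighter).

f/1.6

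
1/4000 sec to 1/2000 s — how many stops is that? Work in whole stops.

1 stop

1/4000 → 1/2000 — count the steps: 1 stop.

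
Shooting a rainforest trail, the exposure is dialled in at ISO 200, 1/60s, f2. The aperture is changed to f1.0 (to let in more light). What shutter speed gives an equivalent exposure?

Aperture: f/2 → f/1.4 → f/1.0 — 2 stops larger aperture (brighter).
Need 2 stops darker from the shutter speed: 1/60 → 1/125 → 1/250.

1/250s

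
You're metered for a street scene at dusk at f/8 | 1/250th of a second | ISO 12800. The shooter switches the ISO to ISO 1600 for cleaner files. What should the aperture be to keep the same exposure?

f/2.8

ISO: 12800 → 6400 → 3200 → 1600 — 3 stops lower (darker).
Need 3 stops brighter from the aperture: f/8 → f/5.6 → f/4 → f/2.8.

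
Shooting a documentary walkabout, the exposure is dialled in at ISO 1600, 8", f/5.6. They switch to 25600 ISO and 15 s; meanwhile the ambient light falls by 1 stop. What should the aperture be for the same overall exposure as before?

Scene light: 1 stop darker.
ISO: 1600 → 3200 → 6400 → 12800 → 25600 — 4 stops higher (brighter).
Shutter speed: 8 → 15 — 1 stop longer (brighter).
Net so far: 4 stops brighter. Aperture: f/5.6 → f/8 → f/11 → f/16 → f/22.

f/22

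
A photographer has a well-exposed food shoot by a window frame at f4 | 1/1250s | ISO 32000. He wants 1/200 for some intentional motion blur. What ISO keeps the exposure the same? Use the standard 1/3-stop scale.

ISO 5000

Shutter speed: 1/1250 → 1/1000 → 1/800 → 1/640 → 1/500 → 1/400 → 1/320 → 1/250 → 1/200 — 2 2/3 stops longer (brighter).
Need 2 2/3 stops darker from the ISO: 32000 → 25600 → 20000 → 16000 → 12800 → 10000 → 8000 → 6400 → 5000.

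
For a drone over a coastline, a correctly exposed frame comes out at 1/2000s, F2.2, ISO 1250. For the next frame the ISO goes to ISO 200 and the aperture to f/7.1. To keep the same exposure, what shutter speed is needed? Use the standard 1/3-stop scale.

ISO: 1250 → 1000 → 800 → 640 → 500 → 400 → 320 → 250 → 200 — 2 2/3 stops dropped (darker).
Aperture: f/2.2 → f/2.5 → f/2.8 → f/3.2 → f/3.5 → f/4 → f/4.5 → f/5 → f/5.6 → f/6.3 → f/7.1 — 3 1/3 stops narrower (darker).
Net change so far: 6 stops darker. Offset with the shutter speed: 1/2000 → 1/1600 → 1/1250 → 1/1000 → 1/800 → 1/640 → 1/500 → 1/400 → 1/320 → 1/250 → 1/200 → 1/160 → 1/125 → 1/100 → 1/80 → 1/60 → 1/50 → 1/40 → 1/30.

1/30s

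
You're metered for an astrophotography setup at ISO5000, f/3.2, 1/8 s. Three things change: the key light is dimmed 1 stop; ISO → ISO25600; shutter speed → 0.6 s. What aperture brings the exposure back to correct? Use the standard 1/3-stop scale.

Scene light: 1 stop darker.
ISO: 5000 → 6400 → 8000 → 10000 → 12800 → 16000 → 20000 → 25600 — 2 1/3 stops raised (brighter).
Shutter speed: 1/8 → 1/6 → 1/5 → 1/4 → 0.3 → 0.4 → 0.5 → 0.6 — 2 1/3 stops slower (brighter).
Net so far: 3 2/3 stops brighter. Aperture: f/3.2 → f/3.5 → f/4 → f/4.5 → f/5 → f/5.6 → f/6.3 → f/7.1 → f/8 → f/9 → f/10 → f/11.

f/11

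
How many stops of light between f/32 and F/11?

3 stops

f/32 → f/22 → f/16 → f/11 — count the steps: 3 stops.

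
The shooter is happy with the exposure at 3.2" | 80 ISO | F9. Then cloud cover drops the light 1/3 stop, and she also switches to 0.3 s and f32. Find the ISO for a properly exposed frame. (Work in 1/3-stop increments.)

Scene light: 1/3 stop darker.
Shutter speed: 3.2 → 2.5 → 2 → 1.6 → 1.3 → 1 → 0.8 → 0.6 → 0.5 → 0.4 → 0.3 — 3 1/3 stops shorter (darker).
Aperture: f/9 → f/10 → f/11 → f/13 → f/14 → f/16 → f/18 → f/20 → f/22 → f/25 → f/29 → f/32 — 3 2/3 stops stopped down (darker).
Net so far: 7 1/3 stops darker. ISO: 80 → 100 → 125 → 160 → 200 → 250 → 320 → 400 → 500 → 640 → 800 → 1000 → 1250 → 1600 → 2000 → 2500 → 3200 → 4000 → 5000 → 6400 → 8000 → 10000 → 12800.

ISO 12800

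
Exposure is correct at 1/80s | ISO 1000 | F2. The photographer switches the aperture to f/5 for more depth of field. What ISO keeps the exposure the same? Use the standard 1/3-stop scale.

Aperture: f/2 → f/2.2 → f/2.5 → f/2.8 → f/3.2 → f/3.5 → f/4 → f/4.5 → f/5 — 2 2/3 stops stopped down (darker).
Need 2 2/3 stops brighter from the ISO: 1000 → 1250 → 1600 → 2000 → 2500 → 3200 → 4000 → 5000 → 6400.

ISO 6400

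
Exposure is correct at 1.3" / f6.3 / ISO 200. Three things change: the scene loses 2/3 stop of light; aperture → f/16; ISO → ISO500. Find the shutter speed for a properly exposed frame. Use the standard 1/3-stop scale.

Scene light: 2/3 stop darker.
Aperture: f/6.3 → f/7.1 → f/8 → f/9 → f/10 → f/11 → f/13 → f/14 → f/16 — 2 2/3 stops smaller aperture (darker).
ISO: 200 → 250 → 320 → 400 → 500 — 1 1/3 stops raised (brighter).
Net so far: 2 stops darker. Shutter speed: 1.3 → 1.6 → 2 → 2.5 → 3.2 → 4 → 5.

5 s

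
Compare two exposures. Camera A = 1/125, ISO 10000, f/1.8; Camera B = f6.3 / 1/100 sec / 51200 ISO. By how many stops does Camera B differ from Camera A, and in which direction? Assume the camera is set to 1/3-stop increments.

Aperture: f/1.8 → f/2 → f/2.2 → f/2.5 → f/2.8 → f/3.2 → f/3.5 → f/4 → f/4.5 → f/5 → f/5.6 → f/6.3 — 3 2/3 stops smaller aperture (darker).
Shutter speed: 1/125 → 1/100 — 1/3 stop longer (brighter).
ISO: 10000 → 12800 → 16000 → 20000 → 25600 → 32000 → 40000 → 51200 — 2 1/3 stops raised (brighter).
Net: −3 2/3 +1/3 +2 1/3 = −1 stop.

1 stop darker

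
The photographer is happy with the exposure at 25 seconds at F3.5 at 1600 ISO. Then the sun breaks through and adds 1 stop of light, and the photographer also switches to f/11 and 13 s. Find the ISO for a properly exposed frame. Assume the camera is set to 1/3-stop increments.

ISO 16000

Scene light: 1 stop brighter.
Aperture: f/3.5 → f/4 → f/4.5 → f/5 → f/5.6 → f/6.3 → f/7.1 → f/8 → f/9 → f/10 → f/11 — 3 1/3 stops stopped down (darker).
Shutter speed: 25 → 20 → 15 → 13 — 1 stop shorter (darker).
Net so far: 3 1/3 stops darker. ISO: 1600 → 2000 → 2500 → 3200 → 4000 → 5000 → 6400 → 8000 → 10000 → 12800 → 16000.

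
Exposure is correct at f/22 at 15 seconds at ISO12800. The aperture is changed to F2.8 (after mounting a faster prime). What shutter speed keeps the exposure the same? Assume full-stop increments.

1/4s

Aperture: f/22 → f/16 → f/11 → f/8 → f/5.6 → f/4 → f/2.8 — 6 stops wider (brighter).
Need 6 stops darker from the shutter speed: 15 → 8 → 4 → 2 → 1 → 1/2 → 1/4.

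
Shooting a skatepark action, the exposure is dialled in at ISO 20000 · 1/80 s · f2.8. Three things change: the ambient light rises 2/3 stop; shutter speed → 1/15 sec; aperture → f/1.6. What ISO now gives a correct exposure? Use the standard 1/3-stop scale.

ISO 800

Scene light: 2/3 stop brighter.
Shutter speed: 1/80 → 1/60 → 1/50 → 1/40 → 1/30 → 1/25 → 1/20 → 1/15 — 2 1/3 stops slower (brighter).
Aperture: f/2.8 → f/2.5 → f/2.2 → f/2 → f/1.8 → f/1.6 — 1 2/3 stops wider (brighter).
Net so far: 4 2/3 stops brighter. ISO: 20000 → 16000 → 12800 → 10000 → 8000 → 6400 → 5000 → 4000 → 3200 → 2500 → 2000 → 1600 → 1250 → 1000 → 800.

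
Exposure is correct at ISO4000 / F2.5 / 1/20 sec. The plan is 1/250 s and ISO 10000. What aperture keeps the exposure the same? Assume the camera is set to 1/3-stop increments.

f/1.1

Shutter speed: 1/20 → 1/25 → 1/30 → 1/40 → 1/50 → 1/60 → 1/80 → 1/100 → 1/125 → 1/160 → 1/200 → 1/250 — 3 2/3 stops faster (darker).
ISO: 4000 → 5000 → 6400 → 8000 → 10000 — 1 1/3 stops higher (brighter).
Net change so far: 2 1/3 stops darker. Offset with the aperture: f/2.5 → f/2.2 → f/2 → f/1.8 → f/1.6 → f/1.4 → f/1.2 → f/1.1.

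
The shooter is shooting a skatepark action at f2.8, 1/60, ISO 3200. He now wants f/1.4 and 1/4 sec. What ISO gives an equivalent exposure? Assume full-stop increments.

ISO 50

Aperture: f/2.8 → f/2 → f/1.4 — 2 stops opened up (brighter).
Shutter speed: 1/60 → 1/30 → 1/15 → 1/8 → 1/4 — 4 stops slower (brighter).
Net change so far: 6 stops brighter. Offset with the ISO: 3200 → 1600 → 800 → 400 → 200 → 100 → 50.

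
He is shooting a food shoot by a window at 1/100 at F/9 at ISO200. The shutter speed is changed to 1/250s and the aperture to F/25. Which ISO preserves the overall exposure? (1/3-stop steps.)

Shutter speed: 1/100 → 1/125 → 1/160 → 1/200 → 1/250 — 1 1/3 stops shorter (darker).
Aperture: f/9 → f/10 → f/11 → f/13 → f/14 → f/16 → f/18 → f/20 → f/22 → f/25 — 3 stops smaller aperture (darker).
Net change so far: 4 1/3 stops darker. Offset with the ISO: 200 → 250 → 320 → 400 → 500 → 640 → 800 → 1000 → 1250 → 1600 → 2000 → 2500 → 3200 → 4000.

ISO 4000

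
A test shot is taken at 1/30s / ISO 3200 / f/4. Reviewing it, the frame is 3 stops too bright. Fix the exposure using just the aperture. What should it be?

Overexposed by 3 stops → need 3 stops darker.
Aperture: f/4 → f/5.6 → f/8 → f/11.

f/11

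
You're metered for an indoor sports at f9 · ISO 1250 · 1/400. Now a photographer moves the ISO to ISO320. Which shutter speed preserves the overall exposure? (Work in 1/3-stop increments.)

1/100s

ISO: 1250 → 1000 → 800 → 640 → 500 → 400 → 320 — 2 stops lower (darker).
Need 2 stops brighter from the shutter speed: 1/400 → 1/320 → 1/250 → 1/200 → 1/160 → 1/125 → 1/100.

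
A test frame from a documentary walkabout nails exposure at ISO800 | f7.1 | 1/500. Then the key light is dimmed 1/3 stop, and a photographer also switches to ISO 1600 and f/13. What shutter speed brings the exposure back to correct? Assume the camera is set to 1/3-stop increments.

1/250s

Scene light: 1/3 stop darker.
ISO: 800 → 1000 → 1250 → 1600 — 1 stop higher (brighter).
Aperture: f/7.1 → f/8 → f/9 → f/10 → f/11 → f/13 — 1 2/3 stops smaller aperture (darker).
Net so far: 1 stop darker. Shutter speed: 1/500 → 1/400 → 1/320 → 1/250.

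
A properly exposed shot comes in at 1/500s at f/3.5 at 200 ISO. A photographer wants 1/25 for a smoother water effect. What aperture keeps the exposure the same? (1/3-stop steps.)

f/16

Shutter speed: 1/500 → 1/400 → 1/320 → 1/250 → 1/200 → 1/160 → 1/125 → 1/100 → 1/80 → 1/60 → 1/50 → 1/40 → 1/30 → 1/25 — 4 1/3 stops longer (brighter).
Need 4 1/3 stops darker from the aperture: f/3.5 → f/4 → f/4.5 → f/5 → f/5.6 → f/6.3 → f/7.1 → f/8 → f/9 → f/10 → f/11 → f/13 → f/14 → f/16.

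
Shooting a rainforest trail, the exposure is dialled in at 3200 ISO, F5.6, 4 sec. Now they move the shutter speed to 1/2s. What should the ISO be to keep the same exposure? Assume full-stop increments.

ISO 25600

Shutter speed: 4 → 2 → 1 → 1/2 — 3 stops shorter (darker).
Need 3 stops brighter from the ISO: 3200 → 6400 → 12800 → 25600.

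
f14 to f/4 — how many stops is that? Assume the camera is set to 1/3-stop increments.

f/14 → f/13 → f/11 → f/10 → f/9 → f/8 → f/7.1 → f/6.3 → f/5.6 → f/5 → f/4.5 → f/4 — count the steps: 11 third-stops = 3 2/3 stops.

3 2/3 stops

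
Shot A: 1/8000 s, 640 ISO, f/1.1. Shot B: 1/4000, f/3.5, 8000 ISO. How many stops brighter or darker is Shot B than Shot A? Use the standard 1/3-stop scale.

1 1/3 stops brighter

Aperture: f/1.1 → f/1.2 → f/1.4 → f/1.6 → f/1.8 → f/2 → f/2.2 → f/2.5 → f/2.8 → f/3.2 → f/3.5 — 3 1/3 stops stopped down (darker).
Shutter speed: 1/8000 → 1/6400 → 1/5000 → 1/4000 — 1 stop longer (brighter).
ISO: 640 → 800 → 1000 → 1250 → 1600 → 2000 → 2500 → 3200 → 4000 → 5000 → 6400 → 8000 — 3 2/3 stops higher (brighter).
Net: −3 1/3 +1 +3 2/3 = +1 1/3 stops.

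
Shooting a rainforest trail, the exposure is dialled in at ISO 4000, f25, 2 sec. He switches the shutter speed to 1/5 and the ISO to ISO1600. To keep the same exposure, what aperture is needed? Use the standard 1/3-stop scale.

f/5

Shutter speed: 2 → 1.6 → 1.3 → 1 → 0.8 → 0.6 → 0.5 → 0.4 → 0.3 → 1/4 → 1/5 — 3 1/3 stops shorter (darker).
ISO: 4000 → 3200 → 2500 → 2000 → 1600 — 1 1/3 stops dropped (darker).
Net change so far: 4 2/3 stops darker. Offset with the aperture: f/25 → f/22 → f/20 → f/18 → f/16 → f/14 → f/13 → f/11 → f/10 → f/9 → f/8 → f/7.1 → f/6.3 → f/5.6 → f/5.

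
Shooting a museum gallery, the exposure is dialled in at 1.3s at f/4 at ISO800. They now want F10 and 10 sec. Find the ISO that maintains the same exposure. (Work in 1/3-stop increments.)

Aperture: f/4 → f/4.5 → f/5 → f/5.6 → f/6.3 → f/7.1 → f/8 → f/9 → f/10 — 2 2/3 stops narrower (darker).
Shutter speed: 1.3 → 1.6 → 2 → 2.5 → 3.2 → 4 → 5 → 6 → 8 → 10 — 3 stops slower (brighter).
Net change so far: 1/3 stop brighter. Offset with the ISO: 800 → 640.

ISO 640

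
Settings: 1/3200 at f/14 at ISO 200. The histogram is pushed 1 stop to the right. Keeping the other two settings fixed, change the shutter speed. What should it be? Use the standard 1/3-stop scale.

Overexposed by 1 stop → need 1 stop darker.
Shutter speed: 1/3200 → 1/4000 → 1/5000 → 1/6400.

1/6400s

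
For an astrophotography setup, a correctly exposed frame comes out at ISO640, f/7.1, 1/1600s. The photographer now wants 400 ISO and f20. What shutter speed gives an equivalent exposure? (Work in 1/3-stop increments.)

1/125s

ISO: 640 → 500 → 400 — 2/3 stop dropped (darker).
Aperture: f/7.1 → f/8 → f/9 → f/10 → f/11 → f/13 → f/14 → f/16 → f/18 → f/20 — 3 stops stopped down (darker).
Net change so far: 3 2/3 stops darker. Offset with the shutter speed: 1/1600 → 1/1250 → 1/1000 → 1/800 → 1/640 → 1/500 → 1/400 → 1/320 → 1/250 → 1/200 → 1/160 → 1/125.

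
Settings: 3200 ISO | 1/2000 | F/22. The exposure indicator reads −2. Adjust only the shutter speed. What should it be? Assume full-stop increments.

Underexposed by 2 stops → need 2 stops brighter.
Shutter speed: 1/2000 → 1/1000 → 1/500.

1/500s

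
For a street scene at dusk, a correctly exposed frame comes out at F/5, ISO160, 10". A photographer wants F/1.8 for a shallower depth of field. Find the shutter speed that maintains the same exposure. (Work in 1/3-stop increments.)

1.3 s

Aperture: f/5 → f/4.5 → f/4 → f/3.5 → f/3.2 → f/2.8 → f/2.5 → f/2.2 → f/2 → f/1.8 — 3 stops wider (brighter).
Need 3 stops darker from the shutter speed: 10 → 8 → 6 → 5 → 4 → 3.2 → 2.5 → 2 → 1.6 → 1.3.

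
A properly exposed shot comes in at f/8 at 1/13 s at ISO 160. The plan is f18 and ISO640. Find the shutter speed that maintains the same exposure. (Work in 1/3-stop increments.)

Aperture: f/8 → f/9 → f/10 → f/11 → f/13 → f/14 → f/16 → f/18 — 2 1/3 stops smaller aperture (darker).
ISO: 160 → 200 → 250 → 320 → 400 → 500 → 640 — 2 stops raised (brighter).
Net change so far: 1/3 stop darker. Offset with the shutter speed: 1/13 → 1/10.

1/10s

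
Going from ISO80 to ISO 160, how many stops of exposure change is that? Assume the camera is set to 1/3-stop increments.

1 stop

80 → 100 → 125 → 160 — count the steps: 3 third-stops = 1 stop.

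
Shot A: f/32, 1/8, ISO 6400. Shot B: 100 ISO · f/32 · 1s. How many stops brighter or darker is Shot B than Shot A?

3 stops darker

Aperture: unchanged.
Shutter speed: 1/8 → 1/4 → 1/2 → 1 — 3 stops longer (brighter).
ISO: 6400 → 3200 → 1600 → 800 → 400 → 200 → 100 — 6 stops lower (darker).
Net: +3 −6 = −3 stops.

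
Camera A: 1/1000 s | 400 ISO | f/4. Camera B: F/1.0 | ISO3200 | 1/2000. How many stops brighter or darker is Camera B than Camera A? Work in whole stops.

Aperture: f/4 → f/2.8 → f/2 → f/1.4 → f/1.0 — 4 stops opened up (brighter).
Shutter speed: 1/1000 → 1/2000 — 1 stop faster (darker).
ISO: 400 → 800 → 1600 → 3200 — 3 stops higher (brighter).
Net: +4 −1 +3 = +6 stops.

6 stops brighter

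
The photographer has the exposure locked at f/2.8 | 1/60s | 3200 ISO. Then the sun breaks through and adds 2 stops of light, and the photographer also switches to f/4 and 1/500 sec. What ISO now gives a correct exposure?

ISO 12800

Scene light: 2 stops brighter.
Aperture: f/2.8 → f/4 — 1 stop stopped down (darker).
Shutter speed: 1/60 → 1/125 → 1/250 → 1/500 — 3 stops shorter (darker).
Net so far: 2 stops darker. ISO: 3200 → 6400 → 12800.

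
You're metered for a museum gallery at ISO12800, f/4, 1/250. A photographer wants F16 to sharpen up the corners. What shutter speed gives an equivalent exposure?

1/15s

Aperture: f/4 → f/5.6 → f/8 → f/11 → f/16 — 4 stops stopped down (darker).
Need 4 stops brighter from the shutter speed: 1/250 → 1/125 → 1/60 → 1/30 → 1/15.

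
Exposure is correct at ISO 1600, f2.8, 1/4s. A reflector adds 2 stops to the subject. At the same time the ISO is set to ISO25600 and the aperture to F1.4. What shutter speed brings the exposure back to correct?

1/1000s

Scene light: 2 stops brighter.
ISO: 1600 → 3200 → 6400 → 12800 → 25600 — 4 stops higher (brighter).
Aperture: f/2.8 → f/2 → f/1.4 — 2 stops larger aperture (brighter).
Net so far: 8 stops brighter. Shutter speed: 1/4 → 1/8 → 1/15 → 1/30 → 1/60 → 1/125 → 1/250 → 1/500 → 1/1000.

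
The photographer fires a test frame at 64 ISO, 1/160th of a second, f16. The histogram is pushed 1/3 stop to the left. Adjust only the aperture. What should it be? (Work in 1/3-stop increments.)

f/14

Underexposed by 1/3 stop → need 1/3 stop brighter.
Aperture: f/16 → f/14.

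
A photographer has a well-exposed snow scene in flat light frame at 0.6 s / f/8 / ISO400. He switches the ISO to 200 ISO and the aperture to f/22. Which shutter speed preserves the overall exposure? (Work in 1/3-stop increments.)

10 s

ISO: 400 → 320 → 250 → 200 — 1 stop dropped (darker).
Aperture: f/8 → f/9 → f/10 → f/11 → f/13 → f/14 → f/16 → f/18 → f/20 → f/22 — 3 stops smaller aperture (darker).
Net change so far: 4 stops darker. Offset with the shutter speed: 0.6 → 0.8 → 1 → 1.3 → 1.6 → 2 → 2.5 → 3.2 → 4 → 5 → 6 → 8 → 10.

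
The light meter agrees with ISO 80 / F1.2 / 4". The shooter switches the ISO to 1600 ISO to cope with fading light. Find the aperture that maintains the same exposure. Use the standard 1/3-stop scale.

f/5.6

ISO: 80 → 100 → 125 → 160 → 200 → 250 → 320 → 400 → 500 → 640 → 800 → 1000 → 1250 → 1600 — 4 1/3 stops higher (brighter).
Need 4 1/3 stops darker from the aperture: f/1.2 → f/1.4 → f/1.6 → f/1.8 → f/2 → f/2.2 → f/2.5 → f/2.8 → f/3.2 → f/3.5 → f/4 → f/4.5 → f/5 → f/5.6.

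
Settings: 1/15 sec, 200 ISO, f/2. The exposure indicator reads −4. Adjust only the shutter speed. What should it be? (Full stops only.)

Underexposed by 4 stops → need 4 stops brighter.
Shutter speed: 1/15 → 1/8 → 1/4 → 1/2 → 1.

1 s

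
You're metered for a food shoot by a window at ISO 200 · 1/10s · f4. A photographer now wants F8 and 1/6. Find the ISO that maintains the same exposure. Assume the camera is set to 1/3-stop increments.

Aperture: f/4 → f/4.5 → f/5 → f/5.6 → f/6.3 → f/7.1 → f/8 — 2 stops smaller aperture (darker).
Shutter speed: 1/10 → 1/8 → 1/6 — 2/3 stop slower (brighter).
Net change so far: 1 1/3 stops darker. Offset with the ISO: 200 → 250 → 320 → 400 → 500.

ISO 500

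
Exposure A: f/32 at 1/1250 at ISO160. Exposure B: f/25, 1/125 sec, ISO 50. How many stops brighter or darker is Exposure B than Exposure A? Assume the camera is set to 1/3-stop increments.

Aperture: f/32 → f/29 → f/25 — 2/3 stop opened up (brighter).
Shutter speed: 1/1250 → 1/1000 → 1/800 → 1/640 → 1/500 → 1/400 → 1/320 → 1/250 → 1/200 → 1/160 → 1/125 — 3 1/3 stops longer (brighter).
ISO: 160 → 125 → 100 → 80 → 64 → 50 — 1 2/3 stops dropped (darker).
Net: +2/3 +3 1/3 −1 2/3 = +2 1/3 stops.

2 1/3 stops brighter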